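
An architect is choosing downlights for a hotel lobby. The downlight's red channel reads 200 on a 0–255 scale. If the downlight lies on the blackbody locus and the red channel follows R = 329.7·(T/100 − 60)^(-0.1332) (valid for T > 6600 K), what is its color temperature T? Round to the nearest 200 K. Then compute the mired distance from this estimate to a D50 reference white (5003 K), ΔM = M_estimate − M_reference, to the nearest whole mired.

(t − 60)^(-0.1332) = 200/329.7 = 0.60661.
t − 60 = 0.60661^(1/-0.1332) = 0.60661^(-7.508) = 42.638, so t = 102.638.
T = 100·t = 10264 K → 10200 K to the nearest 200 K.
M_estimate = 10⁶/10200 = 98.04; M_reference = 10⁶/5003 = 199.88.
ΔM = 98.04 − 199.88 = -101.84 → -102 mireds.

-102 mireds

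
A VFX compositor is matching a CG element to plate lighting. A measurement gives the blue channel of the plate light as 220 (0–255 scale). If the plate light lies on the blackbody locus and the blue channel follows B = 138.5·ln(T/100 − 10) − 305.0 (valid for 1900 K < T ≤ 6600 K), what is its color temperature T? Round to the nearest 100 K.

ln(t − 10) = (220 + 305.0) / 138.5 = 3.7906.
t − 10 = e^3.7906 = 44.284, so t = 54.284.
T = 100·t = 5428 K → 5400 K to the nearest 100 K.

5400 K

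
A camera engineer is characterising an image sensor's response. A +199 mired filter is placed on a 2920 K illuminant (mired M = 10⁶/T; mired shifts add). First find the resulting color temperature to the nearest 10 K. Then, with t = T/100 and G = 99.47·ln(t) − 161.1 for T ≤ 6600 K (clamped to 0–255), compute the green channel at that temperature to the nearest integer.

M_in = 10⁶/2920 = 342.47; M_out = 342.47 + (+199) = 541.47.
T_out = 10⁶/541.47 = 1846.8 K → 1850 K; t = 18.5.
G = 99.47·ln 18.5 − 161.1 = 99.47·2.9178 − 161.1 = 129.131.
Rounded: 129.

129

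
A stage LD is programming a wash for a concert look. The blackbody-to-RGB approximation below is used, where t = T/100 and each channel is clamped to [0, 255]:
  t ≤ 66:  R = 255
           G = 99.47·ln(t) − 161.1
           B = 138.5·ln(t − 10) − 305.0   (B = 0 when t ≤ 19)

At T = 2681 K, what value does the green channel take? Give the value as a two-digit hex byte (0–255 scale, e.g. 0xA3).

t = 2681/100 = 26.81; the t ≤ 66 branch applies.
G = 99.47·ln 26.81 − 161.1 = 99.47·3.2888 − 161.1 = 166.034.
Rounded: 166; in hex, 0xA6.

0xA6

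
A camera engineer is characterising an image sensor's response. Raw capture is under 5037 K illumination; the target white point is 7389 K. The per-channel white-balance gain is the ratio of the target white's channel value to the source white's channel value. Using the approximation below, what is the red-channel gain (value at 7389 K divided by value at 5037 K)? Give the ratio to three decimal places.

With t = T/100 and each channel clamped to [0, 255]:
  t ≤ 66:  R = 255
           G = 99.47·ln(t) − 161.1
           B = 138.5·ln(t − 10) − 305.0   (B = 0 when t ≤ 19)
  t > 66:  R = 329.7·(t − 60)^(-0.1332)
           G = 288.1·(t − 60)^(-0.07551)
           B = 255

0.911

At 5037 K (t = 50.37):
  R = 255 by definition for t ≤ 66.
At 7389 K (t = 73.89):
  R = 329.7·(73.89 − 60)^(-0.1332) = 329.7·13.89^(-0.1332) = 329.7·0.70436 = 232.226.
Gain = 232.226 / 255.000 = 0.9107 → 0.911.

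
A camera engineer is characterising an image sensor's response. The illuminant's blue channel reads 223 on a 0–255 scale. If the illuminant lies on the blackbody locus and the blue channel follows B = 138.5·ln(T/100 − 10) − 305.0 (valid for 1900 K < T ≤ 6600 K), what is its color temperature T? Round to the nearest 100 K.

5500 K

ln(t − 10) = (223 + 305.0) / 138.5 = 3.8123.
t − 10 = e^3.8123 = 45.253, so t = 55.253.
T = 100·t = 5525 K → 5500 K to the nearest 100 K.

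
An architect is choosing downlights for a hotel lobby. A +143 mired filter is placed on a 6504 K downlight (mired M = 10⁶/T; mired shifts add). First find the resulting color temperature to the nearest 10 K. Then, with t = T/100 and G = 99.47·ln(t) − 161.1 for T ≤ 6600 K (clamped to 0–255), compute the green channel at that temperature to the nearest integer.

189

M_in = 10⁶/6504 = 153.75; M_out = 153.75 + (+143) = 296.75.
T_out = 10⁶/296.75 = 3369.8 K → 3370 K; t = 33.7.
G = 99.47·ln 33.7 − 161.1 = 99.47·3.5175 − 161.1 = 188.786.
Rounded: 189.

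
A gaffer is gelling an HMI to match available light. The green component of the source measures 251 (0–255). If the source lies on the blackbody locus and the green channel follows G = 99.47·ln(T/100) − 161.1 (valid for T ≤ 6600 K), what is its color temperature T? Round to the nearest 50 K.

6300 K

ln t = (251 + 161.1) / 99.47 = 4.1430.
t = e^4.1430 = 62.989.
T = 100·t = 6299 K → 6300 K to the nearest 50 K.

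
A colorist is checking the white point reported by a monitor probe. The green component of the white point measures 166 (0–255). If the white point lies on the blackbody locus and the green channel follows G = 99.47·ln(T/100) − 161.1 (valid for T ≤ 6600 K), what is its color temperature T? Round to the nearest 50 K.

2700 K

ln t = (166 + 161.1) / 99.47 = 3.2884.
t = e^3.2884 = 26.801.
T = 100·t = 2680 K → 2700 K to the nearest 50 K.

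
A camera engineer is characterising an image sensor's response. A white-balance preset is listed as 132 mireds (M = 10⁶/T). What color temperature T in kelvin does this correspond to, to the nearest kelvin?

7576 K

T = 10⁶ / 132 = 7575.76 K → 7576 K.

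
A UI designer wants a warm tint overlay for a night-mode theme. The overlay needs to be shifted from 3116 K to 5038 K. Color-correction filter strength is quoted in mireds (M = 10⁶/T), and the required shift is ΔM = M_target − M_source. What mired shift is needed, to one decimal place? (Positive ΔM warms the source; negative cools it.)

M_source = 10⁶/3116 = 320.924; M_target = 10⁶/5038 = 198.491.
ΔM = 198.491 − 320.924 = -122.433 → -122.4 mireds, a cooling shift.

-122.4 mireds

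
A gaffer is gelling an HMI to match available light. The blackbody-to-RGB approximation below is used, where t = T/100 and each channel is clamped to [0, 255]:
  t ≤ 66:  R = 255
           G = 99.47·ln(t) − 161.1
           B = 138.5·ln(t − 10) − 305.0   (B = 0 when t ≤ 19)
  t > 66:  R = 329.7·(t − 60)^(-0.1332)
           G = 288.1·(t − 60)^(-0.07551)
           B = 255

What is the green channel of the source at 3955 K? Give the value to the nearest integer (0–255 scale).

t = 3955/100 = 39.55; the t ≤ 66 branch applies.
G = 99.47·ln 39.55 − 161.1 = 99.47·3.6776 − 161.1 = 204.707.
Rounded: 205.

205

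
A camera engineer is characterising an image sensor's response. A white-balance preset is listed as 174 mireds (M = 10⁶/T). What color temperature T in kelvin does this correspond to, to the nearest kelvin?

T = 10⁶ / 174 = 5747.13 K → 5747 K.

5747 K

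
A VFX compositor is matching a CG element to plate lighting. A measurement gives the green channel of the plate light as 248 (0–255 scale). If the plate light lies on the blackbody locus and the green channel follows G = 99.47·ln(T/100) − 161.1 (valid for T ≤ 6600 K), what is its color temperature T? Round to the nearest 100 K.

ln t = (248 + 161.1) / 99.47 = 4.1128.
t = e^4.1128 = 61.117.
T = 100·t = 6112 K → 6100 K to the nearest 100 K.

6100 K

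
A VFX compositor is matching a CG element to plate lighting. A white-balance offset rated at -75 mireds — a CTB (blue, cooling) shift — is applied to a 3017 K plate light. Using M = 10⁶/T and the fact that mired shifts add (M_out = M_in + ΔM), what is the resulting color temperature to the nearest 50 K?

M_in = 10⁶/3017 = 331.46 mireds.
M_out = 331.46 + (-75) = 256.46 mireds.
T_out = 10⁶/256.46 = 3899.3 K → 3900 K.

3900 K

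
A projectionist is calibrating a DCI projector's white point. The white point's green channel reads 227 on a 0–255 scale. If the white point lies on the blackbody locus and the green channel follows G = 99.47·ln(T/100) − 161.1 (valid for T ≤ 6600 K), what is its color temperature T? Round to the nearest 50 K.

4950 K

ln t = (227 + 161.1) / 99.47 = 3.9017.
t = e^3.9017 = 49.485.
T = 100·t = 4949 K → 4950 K to the nearest 50 K.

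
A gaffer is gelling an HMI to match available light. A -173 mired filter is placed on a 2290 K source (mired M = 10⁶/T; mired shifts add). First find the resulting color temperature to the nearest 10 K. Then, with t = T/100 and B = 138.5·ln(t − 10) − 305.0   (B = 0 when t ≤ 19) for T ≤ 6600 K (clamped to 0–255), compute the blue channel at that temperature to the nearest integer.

M_in = 10⁶/2290 = 436.68; M_out = 436.68 + (-173) = 263.68.
T_out = 10⁶/263.68 = 3792.5 K → 3790 K; t = 37.9.
B = 138.5·ln(37.9 − 10) − 305.0 = 138.5·ln 27.9 − 305.0 = 138.5·3.3286 − 305.0 = 156.015.
Rounded: 156.

156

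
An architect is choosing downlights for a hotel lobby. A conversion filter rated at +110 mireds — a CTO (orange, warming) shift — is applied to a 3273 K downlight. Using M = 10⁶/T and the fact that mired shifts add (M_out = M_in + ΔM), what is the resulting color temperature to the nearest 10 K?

M_in = 10⁶/3273 = 305.53 mireds.
M_out = 305.53 + (+110) = 415.53 mireds.
T_out = 10⁶/415.53 = 2406.6 K → 2410 K.

2410 K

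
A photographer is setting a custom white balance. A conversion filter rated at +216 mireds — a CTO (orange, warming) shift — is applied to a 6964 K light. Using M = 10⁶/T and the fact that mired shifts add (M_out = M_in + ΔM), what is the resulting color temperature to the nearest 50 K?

M_in = 10⁶/6964 = 143.60 mireds.
M_out = 143.60 + (+216) = 359.60 mireds.
T_out = 10⁶/359.60 = 2780.9 K → 2800 K.

2800 K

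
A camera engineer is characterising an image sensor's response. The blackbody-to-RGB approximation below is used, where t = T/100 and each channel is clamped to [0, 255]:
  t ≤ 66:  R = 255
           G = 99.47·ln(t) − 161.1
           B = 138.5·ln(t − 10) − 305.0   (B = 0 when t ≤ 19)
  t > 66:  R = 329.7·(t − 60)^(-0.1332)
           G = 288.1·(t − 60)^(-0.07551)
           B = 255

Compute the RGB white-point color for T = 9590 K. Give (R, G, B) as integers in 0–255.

t = 9590/100 = 95.9; the t > 66 branch applies.
R = 329.7·(95.9 − 60)^(-0.1332) = 329.7·35.9^(-0.1332) = 329.7·0.62067 = 204.635.
G = 288.1·(95.9 − 60)^(-0.07551) = 288.1·35.9^(-0.07551) = 288.1·0.76309 = 219.846.
B = 255 by definition for t > 66.
Rounded: (205, 220, 255).

(205, 220, 255)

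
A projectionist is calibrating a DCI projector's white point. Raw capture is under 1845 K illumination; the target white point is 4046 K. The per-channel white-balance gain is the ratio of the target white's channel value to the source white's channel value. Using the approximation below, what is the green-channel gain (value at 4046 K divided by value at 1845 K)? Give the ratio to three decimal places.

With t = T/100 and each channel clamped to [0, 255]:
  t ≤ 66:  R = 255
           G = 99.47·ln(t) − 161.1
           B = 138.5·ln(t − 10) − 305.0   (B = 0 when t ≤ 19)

At 1845 K (t = 18.45):
  G = 99.47·ln 18.45 − 161.1 = 99.47·2.9151 − 161.1 = 128.861.
At 4046 K (t = 40.46):
  G = 99.47·ln 40.46 − 161.1 = 99.47·3.7003 − 161.1 = 206.970.
Gain = 206.970 / 128.861 = 1.6061 → 1.606.

1.606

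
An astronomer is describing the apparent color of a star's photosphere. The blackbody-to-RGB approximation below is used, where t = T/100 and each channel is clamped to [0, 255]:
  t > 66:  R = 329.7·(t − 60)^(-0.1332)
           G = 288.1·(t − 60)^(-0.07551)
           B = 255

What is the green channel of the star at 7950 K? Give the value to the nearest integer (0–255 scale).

t = 7950/100 = 79.5; the t > 66 branch applies.
G = 288.1·(79.5 − 60)^(-0.07551) = 288.1·19.5^(-0.07551) = 288.1·0.79908 = 230.215.
Rounded: 230.

230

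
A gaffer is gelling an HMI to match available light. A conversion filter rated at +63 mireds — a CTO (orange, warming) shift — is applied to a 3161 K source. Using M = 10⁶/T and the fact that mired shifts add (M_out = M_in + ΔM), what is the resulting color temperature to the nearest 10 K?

2640 K

M_in = 10⁶/3161 = 316.36 mireds.
M_out = 316.36 + (+63) = 379.36 mireds.
T_out = 10⁶/379.36 = 2636.0 K → 2640 K.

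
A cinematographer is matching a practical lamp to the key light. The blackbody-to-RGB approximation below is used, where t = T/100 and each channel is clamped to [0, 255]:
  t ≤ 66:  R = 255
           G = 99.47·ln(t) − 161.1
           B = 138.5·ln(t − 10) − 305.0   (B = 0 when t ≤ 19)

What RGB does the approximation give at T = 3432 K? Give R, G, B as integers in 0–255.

R=255, G=191, B=137

t = 3432/100 = 34.32; the t ≤ 66 branch applies.
R = 255 by definition for t ≤ 66.
G = 99.47·ln 34.32 − 161.1 = 99.47·3.5357 − 161.1 = 190.599.
B = 138.5·ln(34.32 − 10) − 305.0 = 138.5·ln 24.32 − 305.0 = 138.5·3.1913 − 305.0 = 136.995.
Rounded: (255, 191, 137).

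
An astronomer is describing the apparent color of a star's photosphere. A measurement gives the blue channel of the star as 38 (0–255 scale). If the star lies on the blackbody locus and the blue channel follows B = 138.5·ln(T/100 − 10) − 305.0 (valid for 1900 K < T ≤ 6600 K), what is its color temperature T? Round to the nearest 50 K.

2200 K

ln(t − 10) = (38 + 305.0) / 138.5 = 2.4765.
t − 10 = e^2.4765 = 11.900, so t = 21.900.
T = 100·t = 2190 K → 2200 K to the nearest 50 K.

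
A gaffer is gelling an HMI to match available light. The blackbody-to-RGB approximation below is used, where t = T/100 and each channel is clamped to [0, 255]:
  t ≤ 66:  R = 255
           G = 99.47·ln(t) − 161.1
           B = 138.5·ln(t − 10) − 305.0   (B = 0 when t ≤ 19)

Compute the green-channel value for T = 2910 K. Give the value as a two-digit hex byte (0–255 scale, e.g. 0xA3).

t = 2910/100 = 29.1; the t ≤ 66 branch applies.
G = 99.47·ln 29.1 − 161.1 = 99.47·3.3707 − 161.1 = 174.187.
Rounded: 174; in hex, 0xAE.

0xAE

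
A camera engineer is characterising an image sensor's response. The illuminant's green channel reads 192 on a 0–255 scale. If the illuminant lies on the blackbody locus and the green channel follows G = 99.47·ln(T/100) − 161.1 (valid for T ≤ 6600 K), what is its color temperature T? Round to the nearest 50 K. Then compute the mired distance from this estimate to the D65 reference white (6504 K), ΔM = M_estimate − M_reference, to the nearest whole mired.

ln t = (192 + 161.1) / 99.47 = 3.5498.
t = e^3.5498 = 34.807.
T = 100·t = 3481 K → 3500 K to the nearest 50 K.
M_estimate = 10⁶/3500 = 285.71; M_reference = 10⁶/6504 = 153.75.
ΔM = 285.71 − 153.75 = 131.96 → +132 mireds.

+132 mireds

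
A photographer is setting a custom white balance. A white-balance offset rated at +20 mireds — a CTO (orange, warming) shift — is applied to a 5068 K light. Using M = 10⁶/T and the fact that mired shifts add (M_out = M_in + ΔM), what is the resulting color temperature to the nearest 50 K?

M_in = 10⁶/5068 = 197.32 mireds.
M_out = 197.32 + (+20) = 217.32 mireds.
T_out = 10⁶/217.32 = 4601.6 K → 4600 K.

4600 K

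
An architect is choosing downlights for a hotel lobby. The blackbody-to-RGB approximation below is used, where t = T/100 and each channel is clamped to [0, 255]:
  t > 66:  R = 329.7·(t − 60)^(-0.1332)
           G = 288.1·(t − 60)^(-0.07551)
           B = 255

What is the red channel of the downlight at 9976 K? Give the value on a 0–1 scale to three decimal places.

t = 9976/100 = 99.76; the t > 66 branch applies.
R = 329.7·(99.76 − 60)^(-0.1332) = 329.7·39.76^(-0.1332) = 329.7·0.61229 = 201.870.
On a 0–1 scale: 201.870/255 = 0.7916 → 0.792.

0.792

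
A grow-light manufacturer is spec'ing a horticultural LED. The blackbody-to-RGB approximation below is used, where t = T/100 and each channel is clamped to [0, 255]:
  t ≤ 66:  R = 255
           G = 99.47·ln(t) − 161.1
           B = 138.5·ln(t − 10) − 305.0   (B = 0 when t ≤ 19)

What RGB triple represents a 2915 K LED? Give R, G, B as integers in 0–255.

R=255, G=174, B=104

t = 2915/100 = 29.15; the t ≤ 66 branch applies.
R = 255 by definition for t ≤ 66.
G = 99.47·ln 29.15 − 161.1 = 99.47·3.3725 − 161.1 = 174.358.
B = 138.5·ln(29.15 − 10) − 305.0 = 138.5·ln 19.15 − 305.0 = 138.5·2.9523 − 305.0 = 103.894.
Rounded: (255, 174, 104).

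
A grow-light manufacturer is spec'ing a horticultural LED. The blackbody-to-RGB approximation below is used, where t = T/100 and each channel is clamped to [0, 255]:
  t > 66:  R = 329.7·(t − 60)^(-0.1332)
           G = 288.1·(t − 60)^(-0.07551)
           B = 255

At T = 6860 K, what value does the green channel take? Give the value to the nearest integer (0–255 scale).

t = 6860/100 = 68.6; the t > 66 branch applies.
G = 288.1·(68.6 − 60)^(-0.07551) = 288.1·8.6^(-0.07551) = 288.1·0.85003 = 244.895.
Rounded: 245.

245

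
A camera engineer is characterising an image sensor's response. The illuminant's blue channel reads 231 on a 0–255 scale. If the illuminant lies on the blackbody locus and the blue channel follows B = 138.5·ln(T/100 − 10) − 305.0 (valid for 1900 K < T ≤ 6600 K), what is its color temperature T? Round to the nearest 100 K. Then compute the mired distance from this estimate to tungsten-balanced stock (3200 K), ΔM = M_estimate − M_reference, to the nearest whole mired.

-140 mireds

ln(t − 10) = (231 + 305.0) / 138.5 = 3.8700.
t − 10 = e^3.8700 = 47.944, so t = 57.944.
T = 100·t = 5794 K → 5800 K to the nearest 100 K.
M_estimate = 10⁶/5800 = 172.41; M_reference = 10⁶/3200 = 312.50.
ΔM = 172.41 − 312.50 = -140.09 → -140 mireds.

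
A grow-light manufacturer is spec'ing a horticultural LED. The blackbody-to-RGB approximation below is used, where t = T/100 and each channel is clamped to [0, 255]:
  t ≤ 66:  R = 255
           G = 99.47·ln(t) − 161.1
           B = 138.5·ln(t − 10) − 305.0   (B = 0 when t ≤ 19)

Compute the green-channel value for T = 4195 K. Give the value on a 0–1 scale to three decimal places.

0.826

t = 4195/100 = 41.95; the t ≤ 66 branch applies.
G = 99.47·ln 41.95 − 161.1 = 99.47·3.7365 − 161.1 = 210.568.
On a 0–1 scale: 210.568/255 = 0.8258 → 0.826.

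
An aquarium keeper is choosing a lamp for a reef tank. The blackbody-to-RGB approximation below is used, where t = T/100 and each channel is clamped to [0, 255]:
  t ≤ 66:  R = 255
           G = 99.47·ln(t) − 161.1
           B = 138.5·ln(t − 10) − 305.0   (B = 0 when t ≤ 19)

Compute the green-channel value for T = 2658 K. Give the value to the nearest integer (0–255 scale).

t = 2658/100 = 26.58; the t ≤ 66 branch applies.
G = 99.47·ln 26.58 − 161.1 = 99.47·3.2802 − 161.1 = 165.177.
Rounded: 165.

165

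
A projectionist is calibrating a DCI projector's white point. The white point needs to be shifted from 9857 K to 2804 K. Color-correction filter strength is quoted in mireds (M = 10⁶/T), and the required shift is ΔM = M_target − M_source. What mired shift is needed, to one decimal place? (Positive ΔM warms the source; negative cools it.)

M_source = 10⁶/9857 = 101.451; M_target = 10⁶/2804 = 356.633.
ΔM = 356.633 − 101.451 = 255.183 → +255.2 mireds, a warming shift.

+255.2 mireds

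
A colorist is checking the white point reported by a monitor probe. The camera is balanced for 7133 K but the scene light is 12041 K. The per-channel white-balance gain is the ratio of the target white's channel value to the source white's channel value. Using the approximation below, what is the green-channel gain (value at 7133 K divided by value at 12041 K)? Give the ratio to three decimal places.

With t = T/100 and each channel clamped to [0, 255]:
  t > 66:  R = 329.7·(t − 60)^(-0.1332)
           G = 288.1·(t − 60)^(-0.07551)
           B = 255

At 12041 K (t = 120.41):
  G = 288.1·(120.41 − 60)^(-0.07551) = 288.1·60.41^(-0.07551) = 288.1·0.73368 = 211.374.
At 7133 K (t = 71.33):
  G = 288.1·(71.33 − 60)^(-0.07551) = 288.1·11.33^(-0.07551) = 288.1·0.83252 = 239.849.
Gain = 239.849 / 211.374 = 1.1347 → 1.135.

1.135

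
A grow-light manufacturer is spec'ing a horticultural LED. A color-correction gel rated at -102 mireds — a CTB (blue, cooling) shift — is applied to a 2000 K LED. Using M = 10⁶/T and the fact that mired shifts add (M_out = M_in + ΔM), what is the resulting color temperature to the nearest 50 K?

M_in = 10⁶/2000 = 500.00 mireds.
M_out = 500.00 + (-102) = 398.00 mireds.
T_out = 10⁶/398.00 = 2512.6 K → 2500 K.

2500 K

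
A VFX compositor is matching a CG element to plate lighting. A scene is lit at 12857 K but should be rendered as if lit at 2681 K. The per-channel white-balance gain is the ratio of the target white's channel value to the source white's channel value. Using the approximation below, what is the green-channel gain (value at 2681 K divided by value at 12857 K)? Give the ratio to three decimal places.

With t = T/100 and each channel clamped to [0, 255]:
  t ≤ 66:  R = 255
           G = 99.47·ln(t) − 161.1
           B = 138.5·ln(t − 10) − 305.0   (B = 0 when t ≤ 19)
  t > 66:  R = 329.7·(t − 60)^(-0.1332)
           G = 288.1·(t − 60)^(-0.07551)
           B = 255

0.793

At 12857 K (t = 128.57):
  G = 288.1·(128.57 − 60)^(-0.07551) = 288.1·68.57^(-0.07551) = 288.1·0.72670 = 209.361.
At 2681 K (t = 26.81):
  G = 99.47·ln 26.81 − 161.1 = 99.47·3.2888 − 161.1 = 166.034.
Gain = 166.034 / 209.361 = 0.7931 → 0.793.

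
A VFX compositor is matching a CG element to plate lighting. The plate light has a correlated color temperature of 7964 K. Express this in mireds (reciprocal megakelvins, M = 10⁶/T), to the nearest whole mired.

M = 10⁶ / 7964 = 125.565 → 126 mireds.

126 mireds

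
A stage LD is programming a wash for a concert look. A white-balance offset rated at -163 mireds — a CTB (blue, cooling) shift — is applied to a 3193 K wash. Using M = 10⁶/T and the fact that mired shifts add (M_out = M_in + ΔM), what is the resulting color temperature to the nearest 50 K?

M_in = 10⁶/3193 = 313.19 mireds.
M_out = 313.19 + (-163) = 150.19 mireds.
T_out = 10⁶/150.19 = 6658.5 K → 6650 K.

6650 K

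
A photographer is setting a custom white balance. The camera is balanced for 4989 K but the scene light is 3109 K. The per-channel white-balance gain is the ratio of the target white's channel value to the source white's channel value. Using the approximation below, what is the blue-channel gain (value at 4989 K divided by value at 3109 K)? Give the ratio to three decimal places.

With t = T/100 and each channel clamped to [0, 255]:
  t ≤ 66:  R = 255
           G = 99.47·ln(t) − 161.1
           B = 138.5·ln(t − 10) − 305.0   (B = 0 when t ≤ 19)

1.753

At 3109 K (t = 31.09):
  B = 138.5·ln(31.09 − 10) − 305.0 = 138.5·ln 21.09 − 305.0 = 138.5·3.0488 − 305.0 = 117.259.
At 4989 K (t = 49.89):
  B = 138.5·ln(49.89 − 10) − 305.0 = 138.5·ln 39.89 − 305.0 = 138.5·3.6861 − 305.0 = 205.528.
Gain = 205.528 / 117.259 = 1.7528 → 1.753.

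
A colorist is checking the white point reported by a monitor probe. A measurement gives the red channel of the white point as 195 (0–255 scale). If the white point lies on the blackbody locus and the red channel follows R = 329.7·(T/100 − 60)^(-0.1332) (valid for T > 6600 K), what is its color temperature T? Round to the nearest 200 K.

11200 K

(t − 60)^(-0.1332) = 195/329.7 = 0.59145.
t − 60 = 0.59145^(1/-0.1332) = 0.59145^(-7.508) = 51.564, so t = 111.564.
T = 100·t = 11156 K → 11200 K to the nearest 200 K.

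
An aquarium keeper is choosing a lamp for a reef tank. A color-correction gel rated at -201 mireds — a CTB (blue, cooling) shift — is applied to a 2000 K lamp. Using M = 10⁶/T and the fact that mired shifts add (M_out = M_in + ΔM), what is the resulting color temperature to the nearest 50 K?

M_in = 10⁶/2000 = 500.00 mireds.
M_out = 500.00 + (-201) = 299.00 mireds.
T_out = 10⁶/299.00 = 3344.5 K → 3350 K.

3350 K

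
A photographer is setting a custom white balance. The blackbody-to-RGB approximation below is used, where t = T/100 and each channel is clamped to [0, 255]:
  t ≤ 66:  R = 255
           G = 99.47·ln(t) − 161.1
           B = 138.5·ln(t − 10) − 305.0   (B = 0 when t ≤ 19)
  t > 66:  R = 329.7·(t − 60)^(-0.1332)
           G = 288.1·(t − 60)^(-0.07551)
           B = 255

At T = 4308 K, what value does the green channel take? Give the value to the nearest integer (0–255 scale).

t = 4308/100 = 43.08; the t ≤ 66 branch applies.
G = 99.47·ln 43.08 − 161.1 = 99.47·3.7631 − 161.1 = 213.211.
Rounded: 213.

213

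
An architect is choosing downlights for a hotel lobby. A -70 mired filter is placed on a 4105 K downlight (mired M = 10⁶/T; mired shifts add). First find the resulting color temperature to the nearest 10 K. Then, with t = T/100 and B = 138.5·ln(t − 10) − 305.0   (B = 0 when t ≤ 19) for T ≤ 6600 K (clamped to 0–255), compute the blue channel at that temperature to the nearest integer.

M_in = 10⁶/4105 = 243.61; M_out = 243.61 + (-70) = 173.61.
T_out = 10⁶/173.61 = 5760.2 K → 5760 K; t = 57.6.
B = 138.5·ln(57.6 − 10) − 305.0 = 138.5·ln 47.6 − 305.0 = 138.5·3.8628 − 305.0 = 230.002.
Rounded: 230.

230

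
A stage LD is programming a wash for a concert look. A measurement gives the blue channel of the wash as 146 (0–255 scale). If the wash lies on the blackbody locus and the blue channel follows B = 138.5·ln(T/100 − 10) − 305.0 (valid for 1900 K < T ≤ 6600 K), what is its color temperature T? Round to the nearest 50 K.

3600 K

ln(t − 10) = (146 + 305.0) / 138.5 = 3.2563.
t − 10 = e^3.2563 = 25.954, so t = 35.954.
T = 100·t = 3595 K → 3600 K to the nearest 50 K.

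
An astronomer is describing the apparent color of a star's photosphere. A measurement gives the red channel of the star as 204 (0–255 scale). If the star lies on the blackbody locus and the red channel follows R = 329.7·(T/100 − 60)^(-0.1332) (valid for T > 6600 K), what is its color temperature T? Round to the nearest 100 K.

(t − 60)^(-0.1332) = 204/329.7 = 0.61874.
t − 60 = 0.61874^(1/-0.1332) = 0.61874^(-7.508) = 36.748, so t = 96.748.
T = 100·t = 9675 K → 9700 K to the nearest 100 K.

9700 K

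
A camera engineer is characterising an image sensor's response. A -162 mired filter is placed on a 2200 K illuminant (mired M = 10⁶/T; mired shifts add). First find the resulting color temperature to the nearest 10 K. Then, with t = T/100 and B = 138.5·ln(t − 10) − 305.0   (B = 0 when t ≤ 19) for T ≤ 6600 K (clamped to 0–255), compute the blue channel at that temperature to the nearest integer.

136

M_in = 10⁶/2200 = 454.55; M_out = 454.55 + (-162) = 292.55.
T_out = 10⁶/292.55 = 3418.3 K → 3420 K; t = 34.2.
B = 138.5·ln(34.2 − 10) − 305.0 = 138.5·ln 24.2 − 305.0 = 138.5·3.1864 − 305.0 = 136.310.
Rounded: 136.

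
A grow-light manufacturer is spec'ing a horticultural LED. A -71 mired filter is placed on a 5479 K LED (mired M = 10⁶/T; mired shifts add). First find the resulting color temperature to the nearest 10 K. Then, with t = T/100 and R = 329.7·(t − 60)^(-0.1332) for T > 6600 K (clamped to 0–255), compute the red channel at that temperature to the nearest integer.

210

M_in = 10⁶/5479 = 182.52; M_out = 182.52 + (-71) = 111.52.
T_out = 10⁶/111.52 = 8967.4 K → 8970 K; t = 89.7.
R = 329.7·(89.7 − 60)^(-0.1332) = 329.7·29.7^(-0.1332) = 329.7·0.63654 = 209.869.
Rounded: 210.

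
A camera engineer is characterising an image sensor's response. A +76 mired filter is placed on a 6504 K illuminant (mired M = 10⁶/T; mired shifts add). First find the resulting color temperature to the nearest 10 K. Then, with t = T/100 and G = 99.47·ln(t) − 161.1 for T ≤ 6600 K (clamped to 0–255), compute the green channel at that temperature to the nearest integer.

214

M_in = 10⁶/6504 = 153.75; M_out = 153.75 + (+76) = 229.75.
T_out = 10⁶/229.75 = 4352.5 K → 4350 K; t = 43.5.
G = 99.47·ln 43.5 − 161.1 = 99.47·3.7728 − 161.1 = 214.177.
Rounded: 214.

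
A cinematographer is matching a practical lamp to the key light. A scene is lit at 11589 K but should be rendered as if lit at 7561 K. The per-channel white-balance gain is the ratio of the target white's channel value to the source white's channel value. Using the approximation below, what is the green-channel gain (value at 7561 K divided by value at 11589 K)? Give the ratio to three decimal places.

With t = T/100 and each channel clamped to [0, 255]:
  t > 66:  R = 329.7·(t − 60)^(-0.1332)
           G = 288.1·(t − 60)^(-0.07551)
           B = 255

At 11589 K (t = 115.89):
  G = 288.1·(115.89 − 60)^(-0.07551) = 288.1·55.89^(-0.07551) = 288.1·0.73800 = 212.619.
At 7561 K (t = 75.61):
  G = 288.1·(75.61 − 60)^(-0.07551) = 288.1·15.61^(-0.07551) = 288.1·0.81262 = 234.115.
Gain = 234.115 / 212.619 = 1.1011 → 1.101.

1.101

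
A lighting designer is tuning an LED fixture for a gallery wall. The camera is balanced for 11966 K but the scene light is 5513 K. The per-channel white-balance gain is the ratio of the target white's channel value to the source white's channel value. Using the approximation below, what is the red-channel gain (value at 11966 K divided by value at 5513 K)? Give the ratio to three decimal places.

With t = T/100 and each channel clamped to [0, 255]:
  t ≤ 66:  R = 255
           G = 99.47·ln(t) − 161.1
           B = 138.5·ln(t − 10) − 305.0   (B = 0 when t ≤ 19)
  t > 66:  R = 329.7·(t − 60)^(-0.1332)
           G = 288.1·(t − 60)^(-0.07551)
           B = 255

0.750

At 5513 K (t = 55.13):
  R = 255 by definition for t ≤ 66.
At 11966 K (t = 119.66):
  R = 329.7·(119.66 − 60)^(-0.1332) = 329.7·59.66^(-0.1332) = 329.7·0.58007 = 191.248.
Gain = 191.248 / 255.000 = 0.7500 → 0.750.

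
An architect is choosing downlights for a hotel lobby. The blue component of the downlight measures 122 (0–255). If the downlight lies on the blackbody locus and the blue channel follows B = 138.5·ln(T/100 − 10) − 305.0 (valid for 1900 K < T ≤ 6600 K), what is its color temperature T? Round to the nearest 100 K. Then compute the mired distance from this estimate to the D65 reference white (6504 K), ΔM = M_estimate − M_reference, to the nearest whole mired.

ln(t − 10) = (122 + 305.0) / 138.5 = 3.0830.
t − 10 = e^3.0830 = 21.824, so t = 31.824.
T = 100·t = 3182 K → 3200 K to the nearest 100 K.
M_estimate = 10⁶/3200 = 312.50; M_reference = 10⁶/6504 = 153.75.
ΔM = 312.50 − 153.75 = 158.75 → +159 mireds.

+159 mireds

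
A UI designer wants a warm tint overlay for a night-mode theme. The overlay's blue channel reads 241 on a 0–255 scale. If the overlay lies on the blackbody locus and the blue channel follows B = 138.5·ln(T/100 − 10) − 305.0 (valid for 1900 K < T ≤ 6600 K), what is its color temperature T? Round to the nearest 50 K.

ln(t − 10) = (241 + 305.0) / 138.5 = 3.9422.
t − 10 = e^3.9422 = 51.534, so t = 61.534.
T = 100·t = 6153 K → 6150 K to the nearest 50 K.

6150 K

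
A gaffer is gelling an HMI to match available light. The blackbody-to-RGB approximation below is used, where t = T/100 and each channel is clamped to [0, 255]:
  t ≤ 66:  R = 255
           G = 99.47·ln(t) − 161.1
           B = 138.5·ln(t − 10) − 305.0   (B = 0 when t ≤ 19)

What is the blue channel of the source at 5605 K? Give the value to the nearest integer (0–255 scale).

t = 5605/100 = 56.05; the t ≤ 66 branch applies.
B = 138.5·ln(56.05 − 10) − 305.0 = 138.5·ln 46.05 − 305.0 = 138.5·3.8297 − 305.0 = 225.417.
Rounded: 225.

225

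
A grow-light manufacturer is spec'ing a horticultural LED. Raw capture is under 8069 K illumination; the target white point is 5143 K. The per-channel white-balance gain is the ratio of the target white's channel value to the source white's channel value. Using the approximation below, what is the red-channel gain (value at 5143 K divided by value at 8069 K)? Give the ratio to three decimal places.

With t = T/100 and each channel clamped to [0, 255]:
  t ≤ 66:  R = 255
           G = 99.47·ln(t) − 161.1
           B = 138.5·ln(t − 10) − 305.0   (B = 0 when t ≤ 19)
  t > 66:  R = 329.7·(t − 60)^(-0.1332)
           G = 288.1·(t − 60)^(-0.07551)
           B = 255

1.158

At 8069 K (t = 80.69):
  R = 329.7·(80.69 − 60)^(-0.1332) = 329.7·20.69^(-0.1332) = 329.7·0.66794 = 220.221.
At 5143 K (t = 51.43):
  R = 255 by definition for t ≤ 66.
Gain = 255.000 / 220.221 = 1.1579 → 1.158.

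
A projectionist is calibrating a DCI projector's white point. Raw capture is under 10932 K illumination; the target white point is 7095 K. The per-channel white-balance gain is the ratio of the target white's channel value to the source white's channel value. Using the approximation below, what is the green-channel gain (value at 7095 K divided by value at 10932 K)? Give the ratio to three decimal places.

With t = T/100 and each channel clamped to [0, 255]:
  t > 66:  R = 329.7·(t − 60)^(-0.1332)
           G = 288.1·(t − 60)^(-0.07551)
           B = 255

At 10932 K (t = 109.32):
  G = 288.1·(109.32 − 60)^(-0.07551) = 288.1·49.32^(-0.07551) = 288.1·0.74501 = 214.636.
At 7095 K (t = 70.95):
  G = 288.1·(70.95 − 60)^(-0.07551) = 288.1·10.95^(-0.07551) = 288.1·0.83467 = 240.468.
Gain = 240.468 / 214.636 = 1.1204 → 1.120.

1.120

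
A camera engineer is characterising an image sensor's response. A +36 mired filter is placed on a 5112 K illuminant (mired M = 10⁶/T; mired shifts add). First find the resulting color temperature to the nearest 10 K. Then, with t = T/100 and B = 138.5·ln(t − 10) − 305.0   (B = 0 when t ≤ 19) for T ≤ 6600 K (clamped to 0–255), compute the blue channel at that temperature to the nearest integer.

180

M_in = 10⁶/5112 = 195.62; M_out = 195.62 + (+36) = 231.62.
T_out = 10⁶/231.62 = 4317.5 K → 4320 K; t = 43.2.
B = 138.5·ln(43.2 − 10) − 305.0 = 138.5·ln 33.2 − 305.0 = 138.5·3.5025 − 305.0 = 180.103.
Rounded: 180.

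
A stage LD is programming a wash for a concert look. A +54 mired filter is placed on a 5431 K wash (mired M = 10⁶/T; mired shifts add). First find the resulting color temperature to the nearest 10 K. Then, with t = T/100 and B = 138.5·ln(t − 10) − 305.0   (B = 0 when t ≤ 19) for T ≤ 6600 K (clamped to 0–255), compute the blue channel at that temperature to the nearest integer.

M_in = 10⁶/5431 = 184.13; M_out = 184.13 + (+54) = 238.13.
T_out = 10⁶/238.13 = 4199.4 K → 4200 K; t = 42.
B = 138.5·ln(42 − 10) − 305.0 = 138.5·ln 32 − 305.0 = 138.5·3.4657 − 305.0 = 175.004.
Rounded: 175.

175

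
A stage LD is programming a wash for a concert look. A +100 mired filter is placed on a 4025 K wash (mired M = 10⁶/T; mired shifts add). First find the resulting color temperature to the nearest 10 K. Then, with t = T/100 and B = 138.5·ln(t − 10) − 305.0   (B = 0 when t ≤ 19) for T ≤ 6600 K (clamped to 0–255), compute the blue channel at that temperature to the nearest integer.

M_in = 10⁶/4025 = 248.45; M_out = 248.45 + (+100) = 348.45.
T_out = 10⁶/348.45 = 2869.9 K → 2870 K; t = 28.7.
B = 138.5·ln(28.7 − 10) − 305.0 = 138.5·ln 18.7 − 305.0 = 138.5·2.9285 − 305.0 = 100.601.
Rounded: 101.

101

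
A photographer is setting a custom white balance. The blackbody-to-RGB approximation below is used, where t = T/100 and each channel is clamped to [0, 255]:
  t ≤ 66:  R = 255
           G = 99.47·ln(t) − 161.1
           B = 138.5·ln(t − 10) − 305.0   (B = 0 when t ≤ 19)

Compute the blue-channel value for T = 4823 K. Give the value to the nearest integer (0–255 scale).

200

t = 4823/100 = 48.23; the t ≤ 66 branch applies.
B = 138.5·ln(48.23 − 10) − 305.0 = 138.5·ln 38.23 − 305.0 = 138.5·3.6436 − 305.0 = 199.641.
Rounded: 200.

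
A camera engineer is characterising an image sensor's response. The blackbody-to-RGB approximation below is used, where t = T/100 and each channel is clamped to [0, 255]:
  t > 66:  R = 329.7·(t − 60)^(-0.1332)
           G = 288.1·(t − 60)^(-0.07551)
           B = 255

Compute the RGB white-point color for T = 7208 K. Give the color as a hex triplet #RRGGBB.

t = 7208/100 = 72.08; the t > 66 branch applies.
R = 329.7·(72.08 − 60)^(-0.1332) = 329.7·12.08^(-0.1332) = 329.7·0.71758 = 236.585.
G = 288.1·(72.08 − 60)^(-0.07551) = 288.1·12.08^(-0.07551) = 288.1·0.82850 = 238.691.
B = 255 by definition for t > 66.
Rounded: (237, 239, 255).
In hex: #EDEFFF.

#EDEFFF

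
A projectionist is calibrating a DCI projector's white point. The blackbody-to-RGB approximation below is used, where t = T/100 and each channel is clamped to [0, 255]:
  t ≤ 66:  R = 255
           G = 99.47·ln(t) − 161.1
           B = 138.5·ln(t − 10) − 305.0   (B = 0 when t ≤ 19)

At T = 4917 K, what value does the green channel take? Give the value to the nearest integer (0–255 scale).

226

t = 4917/100 = 49.17; the t ≤ 66 branch applies.
G = 99.47·ln 49.17 − 161.1 = 99.47·3.8953 − 161.1 = 226.364.
Rounded: 226.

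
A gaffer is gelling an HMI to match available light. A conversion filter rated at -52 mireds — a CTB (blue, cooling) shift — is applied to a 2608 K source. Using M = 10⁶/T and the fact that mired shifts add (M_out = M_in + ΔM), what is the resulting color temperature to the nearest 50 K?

M_in = 10⁶/2608 = 383.44 mireds.
M_out = 383.44 + (-52) = 331.44 mireds.
T_out = 10⁶/331.44 = 3017.2 K → 3000 K.

3000 K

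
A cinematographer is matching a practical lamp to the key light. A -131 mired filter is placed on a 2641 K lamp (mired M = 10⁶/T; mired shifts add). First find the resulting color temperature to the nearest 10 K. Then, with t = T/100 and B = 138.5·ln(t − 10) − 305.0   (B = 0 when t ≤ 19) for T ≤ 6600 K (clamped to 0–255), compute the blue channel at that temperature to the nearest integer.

168

M_in = 10⁶/2641 = 378.64; M_out = 378.64 + (-131) = 247.64.
T_out = 10⁶/247.64 = 4038.0 K → 4040 K; t = 40.4.
B = 138.5·ln(40.4 − 10) − 305.0 = 138.5·ln 30.4 − 305.0 = 138.5·3.4144 − 305.0 = 167.900.
Rounded: 168.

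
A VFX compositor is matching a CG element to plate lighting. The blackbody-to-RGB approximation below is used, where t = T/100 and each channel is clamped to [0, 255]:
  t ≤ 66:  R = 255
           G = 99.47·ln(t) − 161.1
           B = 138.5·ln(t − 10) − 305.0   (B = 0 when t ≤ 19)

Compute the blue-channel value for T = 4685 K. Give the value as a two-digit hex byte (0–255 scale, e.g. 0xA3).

t = 4685/100 = 46.85; the t ≤ 66 branch applies.
B = 138.5·ln(46.85 − 10) − 305.0 = 138.5·ln 36.85 − 305.0 = 138.5·3.6069 − 305.0 = 194.550.
Rounded: 195; in hex, 0xC3.

0xC3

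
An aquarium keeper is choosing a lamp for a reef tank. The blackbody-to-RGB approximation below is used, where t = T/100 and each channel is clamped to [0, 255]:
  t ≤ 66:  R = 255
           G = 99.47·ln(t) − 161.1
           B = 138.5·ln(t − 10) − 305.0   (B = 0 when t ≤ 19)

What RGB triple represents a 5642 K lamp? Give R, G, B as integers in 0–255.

R=255, G=240, B=227

t = 5642/100 = 56.42; the t ≤ 66 branch applies.
R = 255 by definition for t ≤ 66.
G = 99.47·ln 56.42 − 161.1 = 99.47·4.0328 − 161.1 = 240.045.
B = 138.5·ln(56.42 − 10) − 305.0 = 138.5·ln 46.42 − 305.0 = 138.5·3.8377 − 305.0 = 226.526.
Rounded: (255, 240, 227).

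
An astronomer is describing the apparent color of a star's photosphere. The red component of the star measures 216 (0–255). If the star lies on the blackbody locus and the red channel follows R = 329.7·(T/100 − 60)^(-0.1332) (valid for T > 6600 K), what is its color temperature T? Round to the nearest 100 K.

(t − 60)^(-0.1332) = 216/329.7 = 0.65514.
t − 60 = 0.65514^(1/-0.1332) = 0.65514^(-7.508) = 23.926, so t = 83.926.
T = 100·t = 8393 K → 8400 K to the nearest 100 K.

8400 K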